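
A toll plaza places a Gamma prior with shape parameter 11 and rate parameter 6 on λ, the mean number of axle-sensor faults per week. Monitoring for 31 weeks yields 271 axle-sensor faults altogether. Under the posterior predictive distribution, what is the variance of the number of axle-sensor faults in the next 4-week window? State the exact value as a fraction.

Total count 271 over total exposure 31 weeks.
Posterior: α' = 11 + 271 = 282, β' = 6 + 31 = 37.
The posterior predictive for a window of length T is Negative Binomial with variance T·α'·(β'+T)/β'² = 4·282·41/1369 = 46248/1369.

46248/1369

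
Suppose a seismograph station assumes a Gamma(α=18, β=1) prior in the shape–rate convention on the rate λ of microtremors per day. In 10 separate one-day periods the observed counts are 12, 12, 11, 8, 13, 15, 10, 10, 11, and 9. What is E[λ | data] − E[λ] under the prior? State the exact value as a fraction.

Total count: 12 + 12 + 11 + 8 + 13 + 15 + 10 + 10 + 11 + 9 = 111.
Total exposure: 10 days.
The Gamma prior is conjugate for the Poisson rate, so λ | data ~ Gamma(18+111, 1+10) = Gamma(129, 11).
Posterior mean = 129/11 = 129/11; prior mean = 18/1 = 18. Difference = 129/11 − 18 = -69/11.

-69/11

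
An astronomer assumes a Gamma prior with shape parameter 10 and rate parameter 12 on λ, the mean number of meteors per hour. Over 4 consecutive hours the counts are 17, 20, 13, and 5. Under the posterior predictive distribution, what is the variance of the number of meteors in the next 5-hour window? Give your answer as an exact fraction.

6825/256

Total count: 17 + 20 + 13 + 5 = 55.
Total exposure: 4 hours.
By Gamma–Poisson conjugacy, the posterior is Gamma(α + Σx, β + Σt) = Gamma(10 + 55, 12 + 4) = Gamma(65, 16).
The posterior predictive for a window of length T is Negative Binomial with variance T·α'·(β'+T)/β'² = 5·65·21/256 = 6825/256.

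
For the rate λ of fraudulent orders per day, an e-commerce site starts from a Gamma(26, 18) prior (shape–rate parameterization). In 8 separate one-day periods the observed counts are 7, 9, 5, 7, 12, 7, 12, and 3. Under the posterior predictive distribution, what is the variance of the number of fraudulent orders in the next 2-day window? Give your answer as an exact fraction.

1232/169

Total count: 7 + 9 + 5 + 7 + 12 + 7 + 12 + 3 = 62.
Total exposure: 8 days.
Posterior: α' = 26 + 62 = 88, β' = 18 + 8 = 26.
The posterior predictive for a window of length T is Negative Binomial with variance T·α'·(β'+T)/β'² = 2·88·28/676 = 1232/169.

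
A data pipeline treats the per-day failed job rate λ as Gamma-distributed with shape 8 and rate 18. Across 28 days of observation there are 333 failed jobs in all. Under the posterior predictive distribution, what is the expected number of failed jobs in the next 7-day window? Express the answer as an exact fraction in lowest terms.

Total count 333 over total exposure 28 days.
Posterior: α' = 8 + 333 = 341, β' = 18 + 28 = 46.
Predictive mean over a 7-day window = T·E[λ|data] = 7·341/46 = 2387/46.

2387/46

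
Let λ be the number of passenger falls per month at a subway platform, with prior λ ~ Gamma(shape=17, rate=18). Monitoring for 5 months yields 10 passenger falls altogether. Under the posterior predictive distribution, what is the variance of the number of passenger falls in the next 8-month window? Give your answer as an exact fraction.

Total count 10 over total exposure 5 months.
By Gamma–Poisson conjugacy, the posterior is Gamma(α + Σx, β + Σt) = Gamma(17 + 10, 18 + 5) = Gamma(27, 23).
The posterior predictive for a window of length T is Negative Binomial with variance T·α'·(β'+T)/β'² = 8·27·31/529 = 6696/529.

6696/529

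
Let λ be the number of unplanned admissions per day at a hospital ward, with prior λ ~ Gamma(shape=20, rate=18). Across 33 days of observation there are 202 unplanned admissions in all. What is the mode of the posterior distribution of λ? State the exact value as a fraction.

Total count 202 over total exposure 33 days.
By Gamma–Poisson conjugacy, the posterior is Gamma(α + Σx, β + Σt) = Gamma(20 + 202, 18 + 33) = Gamma(222, 51).
Posterior mode = (α'−1)/β' = 221/51 = 13/3.

13/3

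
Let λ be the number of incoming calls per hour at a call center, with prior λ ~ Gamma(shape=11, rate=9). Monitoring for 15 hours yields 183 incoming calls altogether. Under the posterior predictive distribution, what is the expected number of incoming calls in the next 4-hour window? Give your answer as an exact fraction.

97/3

Total count 183 over total exposure 15 hours.
Gamma(α, β) with Poisson data over total exposure Σt gives posterior Gamma(α+Σx, β+Σt) = Gamma(194, 24).
Predictive mean over a 4-hour window = T·E[λ|data] = 4·194/24 = 97/3.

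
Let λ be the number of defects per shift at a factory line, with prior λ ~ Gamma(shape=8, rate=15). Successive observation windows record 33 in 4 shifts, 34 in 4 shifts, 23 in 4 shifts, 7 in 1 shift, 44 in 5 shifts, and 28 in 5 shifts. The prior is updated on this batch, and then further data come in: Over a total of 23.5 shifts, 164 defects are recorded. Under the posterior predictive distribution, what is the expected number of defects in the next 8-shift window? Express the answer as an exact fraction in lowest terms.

5456/123

Total count: 33 + 34 + 23 + 7 + 44 + 28 = 169.
Total exposure: 4 + 4 + 4 + 1 + 5 + 5 = 23 shifts.
After the first batch: Gamma(8 + 169, 15 + 23) = Gamma(177, 38).
Total count 164 over total exposure 23.5 shifts.
After the second batch: Gamma(177 + 164, 38 + 23.5) = Gamma(341, 123/2).
Predictive mean over an 8-shift window = T·E[λ|data] = 8·341/(123/2) = 5456/123.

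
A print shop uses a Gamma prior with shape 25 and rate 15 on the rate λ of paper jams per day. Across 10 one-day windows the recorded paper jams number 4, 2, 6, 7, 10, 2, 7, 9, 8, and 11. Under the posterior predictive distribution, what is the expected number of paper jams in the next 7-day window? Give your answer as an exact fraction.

637/25

Total count: 4 + 2 + 6 + 7 + 10 + 2 + 7 + 9 + 8 + 11 = 66.
Total exposure: 10 days.
Gamma(α, β) with Poisson data over total exposure Σt gives posterior Gamma(α+Σx, β+Σt) = Gamma(91, 25).
Predictive mean over a 7-day window = T·E[λ|data] = 7·91/25 = 637/25.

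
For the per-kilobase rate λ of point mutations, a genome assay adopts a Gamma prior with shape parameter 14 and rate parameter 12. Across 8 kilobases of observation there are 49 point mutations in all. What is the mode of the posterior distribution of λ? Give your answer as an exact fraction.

Total count 49 over total exposure 8 kilobases.
Posterior: α' = 14 + 49 = 63, β' = 12 + 8 = 20.
Posterior mode = (α'−1)/β' = 62/20 = 31/10.

31/10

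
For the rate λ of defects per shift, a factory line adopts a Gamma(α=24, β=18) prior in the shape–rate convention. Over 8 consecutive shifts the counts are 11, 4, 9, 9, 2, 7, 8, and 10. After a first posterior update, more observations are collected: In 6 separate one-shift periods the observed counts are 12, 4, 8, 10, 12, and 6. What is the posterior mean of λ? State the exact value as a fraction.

Total count: 11 + 4 + 9 + 9 + 2 + 7 + 8 + 10 = 60.
Total exposure: 8 shifts.
After the first batch: Gamma(24 + 60, 18 + 8) = Gamma(84, 26).
Total count: 12 + 4 + 8 + 10 + 12 + 6 = 52.
Total exposure: 6 shifts.
After the second batch: Gamma(84 + 52, 26 + 6) = Gamma(136, 32).
Posterior mean = α'/β' = 136/32 = 17/4.

17/4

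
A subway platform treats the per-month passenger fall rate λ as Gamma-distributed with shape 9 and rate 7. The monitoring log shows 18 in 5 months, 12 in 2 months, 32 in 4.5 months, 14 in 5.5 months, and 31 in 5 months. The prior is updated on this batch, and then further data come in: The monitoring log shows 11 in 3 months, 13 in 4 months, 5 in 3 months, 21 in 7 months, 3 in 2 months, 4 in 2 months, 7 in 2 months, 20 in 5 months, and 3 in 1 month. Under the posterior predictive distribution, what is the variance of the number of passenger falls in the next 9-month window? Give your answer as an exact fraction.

4221/116

Total count: 18 + 12 + 32 + 14 + 31 = 107.
Total exposure: 5 + 2 + 4.5 + 5.5 + 5 = 22 months.
After the first batch: Gamma(9 + 107, 7 + 22) = Gamma(116, 29).
Total count: 11 + 13 + 5 + 21 + 3 + 4 + 7 + 20 + 3 = 87.
Total exposure: 3 + 4 + 3 + 7 + 2 + 2 + 2 + 5 + 1 = 29 months.
After the second batch: Gamma(116 + 87, 29 + 29) = Gamma(203, 58).
The posterior predictive for a window of length T is Negative Binomial with variance T·α'·(β'+T)/β'² = 9·203·67/3364 = 4221/116.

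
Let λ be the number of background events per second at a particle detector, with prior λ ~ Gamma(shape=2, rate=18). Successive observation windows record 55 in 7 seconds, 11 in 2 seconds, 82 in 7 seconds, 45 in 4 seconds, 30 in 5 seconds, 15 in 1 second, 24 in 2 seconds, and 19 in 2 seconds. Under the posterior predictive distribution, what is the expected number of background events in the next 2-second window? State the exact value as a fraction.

283/24

Total count: 55 + 11 + 82 + 45 + 30 + 15 + 24 + 19 = 281.
Total exposure: 7 + 2 + 7 + 4 + 5 + 1 + 2 + 2 = 30 seconds.
The Gamma prior is conjugate for the Poisson rate, so λ | data ~ Gamma(2+281, 18+30) = Gamma(283, 48).
Predictive mean over a 2-second window = T·E[λ|data] = 2·283/48 = 283/24.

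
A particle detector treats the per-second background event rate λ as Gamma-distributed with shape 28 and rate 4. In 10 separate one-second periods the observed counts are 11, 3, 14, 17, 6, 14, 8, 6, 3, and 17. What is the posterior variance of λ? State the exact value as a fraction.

Total count: 11 + 3 + 14 + 17 + 6 + 14 + 8 + 6 + 3 + 17 = 99.
Total exposure: 10 seconds.
Conjugate update: add total count to the shape and total exposure to the rate, giving Gamma(127, 14).
Posterior variance = α'/β'² = 127/196.

127/196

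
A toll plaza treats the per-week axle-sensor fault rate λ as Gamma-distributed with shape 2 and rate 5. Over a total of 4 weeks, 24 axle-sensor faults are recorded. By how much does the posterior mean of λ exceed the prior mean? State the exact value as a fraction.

112/45

Total count 24 over total exposure 4 weeks.
The Gamma prior is conjugate for the Poisson rate, so λ | data ~ Gamma(2+24, 5+4) = Gamma(26, 9).
Posterior mean = 26/9 = 26/9; prior mean = 2/5 = 2/5. Difference = 26/9 − 2/5 = 112/45.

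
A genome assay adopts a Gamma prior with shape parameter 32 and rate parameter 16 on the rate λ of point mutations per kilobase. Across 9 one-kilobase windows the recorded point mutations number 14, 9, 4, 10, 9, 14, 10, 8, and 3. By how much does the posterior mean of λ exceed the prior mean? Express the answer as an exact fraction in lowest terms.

63/25

Total count: 14 + 9 + 4 + 10 + 9 + 14 + 10 + 8 + 3 = 81.
Total exposure: 9 kilobases.
Posterior: α' = 32 + 81 = 113, β' = 16 + 9 = 25.
Posterior mean = 113/25 = 113/25; prior mean = 32/16 = 2. Difference = 113/25 − 2 = 63/25.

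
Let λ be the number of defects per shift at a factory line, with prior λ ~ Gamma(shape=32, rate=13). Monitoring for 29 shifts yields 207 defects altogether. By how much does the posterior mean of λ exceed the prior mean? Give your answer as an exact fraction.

1763/546

Total count 207 over total exposure 29 shifts.
By Gamma–Poisson conjugacy, the posterior is Gamma(α + Σx, β + Σt) = Gamma(32 + 207, 13 + 29) = Gamma(239, 42).
Posterior mean = 239/42 = 239/42; prior mean = 32/13 = 32/13. Difference = 239/42 − 32/13 = 1763/546.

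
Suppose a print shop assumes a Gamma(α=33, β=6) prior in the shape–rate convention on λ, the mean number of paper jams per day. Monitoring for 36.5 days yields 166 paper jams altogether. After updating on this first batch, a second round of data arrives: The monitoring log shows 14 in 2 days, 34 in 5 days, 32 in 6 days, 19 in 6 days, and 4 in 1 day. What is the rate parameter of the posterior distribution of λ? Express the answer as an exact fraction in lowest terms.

Total count 166 over total exposure 36.5 days.
After the first batch: Gamma(33 + 166, 6 + 36.5) = Gamma(199, 85/2).
Total count: 14 + 34 + 32 + 19 + 4 = 103.
Total exposure: 2 + 5 + 6 + 6 + 1 = 20 days.
After the second batch: Gamma(199 + 103, 85/2 + 20) = Gamma(302, 125/2).

125/2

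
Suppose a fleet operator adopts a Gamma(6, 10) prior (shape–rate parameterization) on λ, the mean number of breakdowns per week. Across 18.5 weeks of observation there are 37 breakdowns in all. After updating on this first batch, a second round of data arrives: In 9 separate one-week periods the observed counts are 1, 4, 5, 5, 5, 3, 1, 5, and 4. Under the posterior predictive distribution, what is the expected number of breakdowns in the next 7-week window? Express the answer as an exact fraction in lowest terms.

Total count 37 over total exposure 18.5 weeks.
After the first batch: Gamma(6 + 37, 10 + 18.5) = Gamma(43, 57/2).
Total count: 1 + 4 + 5 + 5 + 5 + 3 + 1 + 5 + 4 = 33.
Total exposure: 9 weeks.
After the second batch: Gamma(43 + 33, 57/2 + 9) = Gamma(76, 75/2).
Predictive mean over a 7-week window = T·E[λ|data] = 7·76/(75/2) = 1064/75.

1064/75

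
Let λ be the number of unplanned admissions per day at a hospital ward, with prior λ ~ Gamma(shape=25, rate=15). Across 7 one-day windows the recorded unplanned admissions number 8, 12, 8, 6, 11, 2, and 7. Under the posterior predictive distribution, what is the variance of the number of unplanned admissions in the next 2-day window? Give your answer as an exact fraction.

Total count: 8 + 12 + 8 + 6 + 11 + 2 + 7 = 54.
Total exposure: 7 days.
Posterior: α' = 25 + 54 = 79, β' = 15 + 7 = 22.
The posterior predictive for a window of length T is Negative Binomial with variance T·α'·(β'+T)/β'² = 2·79·24/484 = 948/121.

948/121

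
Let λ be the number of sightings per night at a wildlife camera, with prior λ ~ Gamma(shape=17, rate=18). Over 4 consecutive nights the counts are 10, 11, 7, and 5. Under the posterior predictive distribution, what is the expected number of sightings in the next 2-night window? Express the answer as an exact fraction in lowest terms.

50/11

Total count: 10 + 11 + 7 + 5 = 33.
Total exposure: 4 nights.
By Gamma–Poisson conjugacy, the posterior is Gamma(α + Σx, β + Σt) = Gamma(17 + 33, 18 + 4) = Gamma(50, 22).
Predictive mean over a 2-night window = T·E[λ|data] = 2·50/22 = 50/11.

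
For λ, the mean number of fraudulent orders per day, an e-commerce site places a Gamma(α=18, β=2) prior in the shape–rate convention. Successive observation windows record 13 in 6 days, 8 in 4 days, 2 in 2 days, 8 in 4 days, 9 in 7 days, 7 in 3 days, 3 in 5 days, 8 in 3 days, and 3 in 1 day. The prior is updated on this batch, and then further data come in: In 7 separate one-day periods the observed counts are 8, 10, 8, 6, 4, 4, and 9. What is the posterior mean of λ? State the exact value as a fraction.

Total count: 13 + 8 + 2 + 8 + 9 + 7 + 3 + 8 + 3 = 61.
Total exposure: 6 + 4 + 2 + 4 + 7 + 3 + 5 + 3 + 1 = 35 days.
After the first batch: Gamma(18 + 61, 2 + 35) = Gamma(79, 37).
Total count: 8 + 10 + 8 + 6 + 4 + 4 + 9 = 49.
Total exposure: 7 days.
After the second batch: Gamma(79 + 49, 37 + 7) = Gamma(128, 44).
Posterior mean = α'/β' = 128/44 = 32/11.

32/11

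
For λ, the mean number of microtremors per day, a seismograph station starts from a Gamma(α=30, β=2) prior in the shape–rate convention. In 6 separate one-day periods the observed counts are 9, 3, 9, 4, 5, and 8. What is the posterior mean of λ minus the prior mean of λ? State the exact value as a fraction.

Total count: 9 + 3 + 9 + 4 + 5 + 8 = 38.
Total exposure: 6 days.
Gamma(α, β) with Poisson data over total exposure Σt gives posterior Gamma(α+Σx, β+Σt) = Gamma(68, 8).
Posterior mean = 68/8 = 17/2; prior mean = 30/2 = 15. Difference = 17/2 − 15 = -13/2.

-13/2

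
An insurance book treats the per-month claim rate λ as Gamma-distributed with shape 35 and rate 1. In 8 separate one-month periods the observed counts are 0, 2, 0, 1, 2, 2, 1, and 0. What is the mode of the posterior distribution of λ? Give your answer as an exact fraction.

14/3

Total count: 0 + 2 + 0 + 1 + 2 + 2 + 1 + 0 = 8.
Total exposure: 8 months.
By Gamma–Poisson conjugacy, the posterior is Gamma(α + Σx, β + Σt) = Gamma(35 + 8, 1 + 8) = Gamma(43, 9).
Posterior mode = (α'−1)/β' = 42/9 = 14/3.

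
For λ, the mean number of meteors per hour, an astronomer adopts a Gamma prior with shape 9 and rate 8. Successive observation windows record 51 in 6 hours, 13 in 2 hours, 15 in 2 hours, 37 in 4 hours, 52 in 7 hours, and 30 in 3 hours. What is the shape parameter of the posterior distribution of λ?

Total count: 51 + 13 + 15 + 37 + 52 + 30 = 198.
Total exposure: 6 + 2 + 2 + 4 + 7 + 3 = 24 hours.
Gamma(α, β) with Poisson data over total exposure Σt gives posterior Gamma(α+Σx, β+Σt) = Gamma(207, 32).

207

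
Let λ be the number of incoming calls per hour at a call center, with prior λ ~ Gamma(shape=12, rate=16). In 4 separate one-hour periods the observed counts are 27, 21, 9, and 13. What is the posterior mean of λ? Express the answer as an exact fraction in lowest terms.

Total count: 27 + 21 + 9 + 13 = 70.
Total exposure: 4 hours.
Gamma(α, β) with Poisson data over total exposure Σt gives posterior Gamma(α+Σx, β+Σt) = Gamma(82, 20).
Posterior mean = α'/β' = 82/20 = 41/10.

41/10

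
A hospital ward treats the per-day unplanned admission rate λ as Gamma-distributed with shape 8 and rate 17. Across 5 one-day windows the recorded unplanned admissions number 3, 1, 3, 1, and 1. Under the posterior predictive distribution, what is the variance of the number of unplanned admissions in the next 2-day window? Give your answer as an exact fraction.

204/121

Total count: 3 + 1 + 3 + 1 + 1 = 9.
Total exposure: 5 days.
Posterior: α' = 8 + 9 = 17, β' = 17 + 5 = 22.
The posterior predictive for a window of length T is Negative Binomial with variance T·α'·(β'+T)/β'² = 2·17·24/484 = 204/121.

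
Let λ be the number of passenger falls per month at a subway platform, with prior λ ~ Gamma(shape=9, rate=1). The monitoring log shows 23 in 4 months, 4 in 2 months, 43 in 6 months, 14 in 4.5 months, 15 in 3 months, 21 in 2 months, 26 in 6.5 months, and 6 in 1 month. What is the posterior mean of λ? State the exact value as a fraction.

161/30

Total count: 23 + 4 + 43 + 14 + 15 + 21 + 26 + 6 = 152.
Total exposure: 4 + 2 + 6 + 4.5 + 3 + 2 + 6.5 + 1 = 29 months.
The Gamma prior is conjugate for the Poisson rate, so λ | data ~ Gamma(9+152, 1+29) = Gamma(161, 30).
Posterior mean = α'/β' = 161/30.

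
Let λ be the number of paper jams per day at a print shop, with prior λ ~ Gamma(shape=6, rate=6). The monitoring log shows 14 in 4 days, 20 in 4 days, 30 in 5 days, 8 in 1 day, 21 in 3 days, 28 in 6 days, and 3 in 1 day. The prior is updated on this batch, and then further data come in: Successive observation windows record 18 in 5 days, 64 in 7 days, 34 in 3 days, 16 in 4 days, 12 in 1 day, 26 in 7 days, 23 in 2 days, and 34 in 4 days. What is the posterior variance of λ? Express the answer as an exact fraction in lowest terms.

Total count: 14 + 20 + 30 + 8 + 21 + 28 + 3 = 124.
Total exposure: 4 + 4 + 5 + 1 + 3 + 6 + 1 = 24 days.
After the first batch: Gamma(6 + 124, 6 + 24) = Gamma(130, 30).
Total count: 18 + 64 + 34 + 16 + 12 + 26 + 23 + 34 = 227.
Total exposure: 5 + 7 + 3 + 4 + 1 + 7 + 2 + 4 = 33 days.
After the second batch: Gamma(130 + 227, 30 + 33) = Gamma(357, 63).
Posterior variance = α'/β'² = 357/3969 = 17/189.

17/189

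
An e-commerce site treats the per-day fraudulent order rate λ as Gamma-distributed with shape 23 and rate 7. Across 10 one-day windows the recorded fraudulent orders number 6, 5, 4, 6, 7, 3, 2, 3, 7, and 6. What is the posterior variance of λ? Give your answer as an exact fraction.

72/289

Total count: 6 + 5 + 4 + 6 + 7 + 3 + 2 + 3 + 7 + 6 = 49.
Total exposure: 10 days.
Posterior: α' = 23 + 49 = 72, β' = 7 + 10 = 17.
Posterior variance = α'/β'² = 72/289.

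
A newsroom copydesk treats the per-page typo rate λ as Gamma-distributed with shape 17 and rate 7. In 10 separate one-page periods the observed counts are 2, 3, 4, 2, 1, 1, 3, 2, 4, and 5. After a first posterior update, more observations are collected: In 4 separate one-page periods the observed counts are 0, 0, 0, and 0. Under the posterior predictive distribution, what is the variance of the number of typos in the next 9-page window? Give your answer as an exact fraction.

1320/49

Total count: 2 + 3 + 4 + 2 + 1 + 1 + 3 + 2 + 4 + 5 = 27.
Total exposure: 10 pages.
After the first batch: Gamma(17 + 27, 7 + 10) = Gamma(44, 17).
Total count: 0 + 0 + 0 + 0 = 0.
Total exposure: 4 pages.
After the second batch: Gamma(44 + 0, 17 + 4) = Gamma(44, 21).
The posterior predictive for a window of length T is Negative Binomial with variance T·α'·(β'+T)/β'² = 9·44·30/441 = 1320/49.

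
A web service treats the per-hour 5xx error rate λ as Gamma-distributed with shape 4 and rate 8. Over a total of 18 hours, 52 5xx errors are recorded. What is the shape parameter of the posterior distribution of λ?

Total count 52 over total exposure 18 hours.
Conjugate update: add total count to the shape and total exposure to the rate, giving Gamma(56, 26).

56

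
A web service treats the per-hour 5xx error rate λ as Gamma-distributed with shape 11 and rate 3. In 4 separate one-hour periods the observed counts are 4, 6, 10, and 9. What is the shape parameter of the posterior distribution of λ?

Total count: 4 + 6 + 10 + 9 = 29.
Total exposure: 4 hours.
By Gamma–Poisson conjugacy, the posterior is Gamma(α + Σx, β + Σt) = Gamma(11 + 29, 3 + 4) = Gamma(40, 7).

40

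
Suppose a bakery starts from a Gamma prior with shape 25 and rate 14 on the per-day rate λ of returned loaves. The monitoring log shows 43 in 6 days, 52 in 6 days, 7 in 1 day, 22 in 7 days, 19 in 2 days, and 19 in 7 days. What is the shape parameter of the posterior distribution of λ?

187

Total count: 43 + 52 + 7 + 22 + 19 + 19 = 162.
Total exposure: 6 + 6 + 1 + 7 + 2 + 7 = 29 days.
Posterior: α' = 25 + 162 = 187, β' = 14 + 29 = 43.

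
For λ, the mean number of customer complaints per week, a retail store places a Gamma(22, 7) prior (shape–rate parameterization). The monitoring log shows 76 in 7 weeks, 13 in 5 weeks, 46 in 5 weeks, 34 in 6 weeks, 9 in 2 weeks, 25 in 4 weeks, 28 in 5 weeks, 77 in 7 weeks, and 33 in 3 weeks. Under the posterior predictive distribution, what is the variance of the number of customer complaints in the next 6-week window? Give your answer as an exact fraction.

13794/289

Total count: 76 + 13 + 46 + 34 + 9 + 25 + 28 + 77 + 33 = 341.
Total exposure: 7 + 5 + 5 + 6 + 2 + 4 + 5 + 7 + 3 = 44 weeks.
Gamma(α, β) with Poisson data over total exposure Σt gives posterior Gamma(α+Σx, β+Σt) = Gamma(363, 51).
The posterior predictive for a window of length T is Negative Binomial with variance T·α'·(β'+T)/β'² = 6·363·57/2601 = 13794/289.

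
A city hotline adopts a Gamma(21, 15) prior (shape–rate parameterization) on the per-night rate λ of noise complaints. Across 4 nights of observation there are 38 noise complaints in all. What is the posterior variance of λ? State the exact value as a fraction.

Total count 38 over total exposure 4 nights.
The Gamma prior is conjugate for the Poisson rate, so λ | data ~ Gamma(21+38, 15+4) = Gamma(59, 19).
Posterior variance = α'/β'² = 59/361.

59/361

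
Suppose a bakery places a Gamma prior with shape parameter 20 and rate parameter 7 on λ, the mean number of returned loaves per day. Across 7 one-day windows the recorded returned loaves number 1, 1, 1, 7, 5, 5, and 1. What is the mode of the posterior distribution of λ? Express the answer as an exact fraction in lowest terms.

Total count: 1 + 1 + 1 + 7 + 5 + 5 + 1 = 21.
Total exposure: 7 days.
Gamma(α, β) with Poisson data over total exposure Σt gives posterior Gamma(α+Σx, β+Σt) = Gamma(41, 14).
Posterior mode = (α'−1)/β' = 40/14 = 20/7.

20/7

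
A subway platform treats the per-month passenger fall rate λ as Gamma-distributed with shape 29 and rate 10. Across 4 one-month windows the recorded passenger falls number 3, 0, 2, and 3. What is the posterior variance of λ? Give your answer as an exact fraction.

Total count: 3 + 0 + 2 + 3 = 8.
Total exposure: 4 months.
By Gamma–Poisson conjugacy, the posterior is Gamma(α + Σx, β + Σt) = Gamma(29 + 8, 10 + 4) = Gamma(37, 14).
Posterior variance = α'/β'² = 37/196.

37/196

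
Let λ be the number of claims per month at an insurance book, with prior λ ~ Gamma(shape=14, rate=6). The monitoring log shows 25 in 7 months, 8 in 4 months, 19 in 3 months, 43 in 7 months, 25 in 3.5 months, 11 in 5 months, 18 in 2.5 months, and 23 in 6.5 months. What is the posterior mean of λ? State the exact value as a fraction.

372/89

Total count: 25 + 8 + 19 + 43 + 25 + 11 + 18 + 23 = 172.
Total exposure: 7 + 4 + 3 + 7 + 3.5 + 5 + 2.5 + 6.5 = 38.5 months.
Conjugate update: add total count to the shape and total exposure to the rate, giving Gamma(186, 89/2).
Posterior mean = α'/β' = 186/(89/2) = 372/89.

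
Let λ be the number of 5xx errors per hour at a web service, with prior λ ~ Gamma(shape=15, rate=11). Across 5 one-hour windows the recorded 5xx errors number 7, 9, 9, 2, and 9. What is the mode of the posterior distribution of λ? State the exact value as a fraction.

25/8

Total count: 7 + 9 + 9 + 2 + 9 = 36.
Total exposure: 5 hours.
Conjugate update: add total count to the shape and total exposure to the rate, giving Gamma(51, 16).
Posterior mode = (α'−1)/β' = 50/16 = 25/8.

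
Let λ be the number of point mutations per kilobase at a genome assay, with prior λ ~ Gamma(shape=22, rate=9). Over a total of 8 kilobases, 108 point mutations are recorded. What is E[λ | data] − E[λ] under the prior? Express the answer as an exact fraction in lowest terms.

796/153

Total count 108 over total exposure 8 kilobases.
The Gamma prior is conjugate for the Poisson rate, so λ | data ~ Gamma(22+108, 9+8) = Gamma(130, 17).
Posterior mean = 130/17 = 130/17; prior mean = 22/9 = 22/9. Difference = 130/17 − 22/9 = 796/153.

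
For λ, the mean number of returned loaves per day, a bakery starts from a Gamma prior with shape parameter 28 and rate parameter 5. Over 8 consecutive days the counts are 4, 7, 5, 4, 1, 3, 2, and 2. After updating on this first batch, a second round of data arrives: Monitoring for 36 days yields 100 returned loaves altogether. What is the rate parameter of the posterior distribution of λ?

Total count: 4 + 7 + 5 + 4 + 1 + 3 + 2 + 2 = 28.
Total exposure: 8 days.
After the first batch: Gamma(28 + 28, 5 + 8) = Gamma(56, 13).
Total count 100 over total exposure 36 days.
After the second batch: Gamma(56 + 100, 13 + 36) = Gamma(156, 49).

49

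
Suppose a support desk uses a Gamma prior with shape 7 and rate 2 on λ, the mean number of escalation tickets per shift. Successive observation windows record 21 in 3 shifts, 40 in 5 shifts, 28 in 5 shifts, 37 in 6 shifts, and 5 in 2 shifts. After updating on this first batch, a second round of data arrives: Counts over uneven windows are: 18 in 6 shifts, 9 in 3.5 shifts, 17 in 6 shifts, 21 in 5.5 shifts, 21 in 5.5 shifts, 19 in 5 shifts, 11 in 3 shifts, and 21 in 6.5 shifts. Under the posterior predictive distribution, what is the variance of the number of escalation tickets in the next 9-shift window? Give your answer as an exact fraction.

Total count: 21 + 40 + 28 + 37 + 5 = 131.
Total exposure: 3 + 5 + 5 + 6 + 2 = 21 shifts.
After the first batch: Gamma(7 + 131, 2 + 21) = Gamma(138, 23).
Total count: 18 + 9 + 17 + 21 + 21 + 19 + 11 + 21 = 137.
Total exposure: 6 + 3.5 + 6 + 5.5 + 5.5 + 5 + 3 + 6.5 = 41 shifts.
After the second batch: Gamma(138 + 137, 23 + 41) = Gamma(275, 64).
The posterior predictive for a window of length T is Negative Binomial with variance T·α'·(β'+T)/β'² = 9·275·73/4096 = 180675/4096.

180675/4096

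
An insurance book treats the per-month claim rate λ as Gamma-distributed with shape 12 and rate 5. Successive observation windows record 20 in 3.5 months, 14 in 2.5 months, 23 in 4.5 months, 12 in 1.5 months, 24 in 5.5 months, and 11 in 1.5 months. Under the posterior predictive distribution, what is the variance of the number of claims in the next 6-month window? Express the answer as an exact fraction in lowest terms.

145/4

Total count: 20 + 14 + 23 + 12 + 24 + 11 = 104.
Total exposure: 3.5 + 2.5 + 4.5 + 1.5 + 5.5 + 1.5 = 19 months.
The Gamma prior is conjugate for the Poisson rate, so λ | data ~ Gamma(12+104, 5+19) = Gamma(116, 24).
The posterior predictive for a window of length T is Negative Binomial with variance T·α'·(β'+T)/β'² = 6·116·30/576 = 145/4.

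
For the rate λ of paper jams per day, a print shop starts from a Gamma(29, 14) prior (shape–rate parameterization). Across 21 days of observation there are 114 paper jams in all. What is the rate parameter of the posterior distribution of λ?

35

Total count 114 over total exposure 21 days.
Gamma(α, β) with Poisson data over total exposure Σt gives posterior Gamma(α+Σx, β+Σt) = Gamma(143, 35).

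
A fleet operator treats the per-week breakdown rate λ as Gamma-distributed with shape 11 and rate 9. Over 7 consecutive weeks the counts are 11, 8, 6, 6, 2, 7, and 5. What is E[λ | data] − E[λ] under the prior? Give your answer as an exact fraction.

Total count: 11 + 8 + 6 + 6 + 2 + 7 + 5 = 45.
Total exposure: 7 weeks.
By Gamma–Poisson conjugacy, the posterior is Gamma(α + Σx, β + Σt) = Gamma(11 + 45, 9 + 7) = Gamma(56, 16).
Posterior mean = 56/16 = 7/2; prior mean = 11/9 = 11/9. Difference = 7/2 − 11/9 = 41/18.

41/18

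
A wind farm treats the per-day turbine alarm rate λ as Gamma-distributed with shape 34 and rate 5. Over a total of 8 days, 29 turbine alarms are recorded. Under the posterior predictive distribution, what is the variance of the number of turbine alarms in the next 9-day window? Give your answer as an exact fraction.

Total count 29 over total exposure 8 days.
Gamma(α, β) with Poisson data over total exposure Σt gives posterior Gamma(α+Σx, β+Σt) = Gamma(63, 13).
The posterior predictive for a window of length T is Negative Binomial with variance T·α'·(β'+T)/β'² = 9·63·22/169 = 12474/169.

12474/169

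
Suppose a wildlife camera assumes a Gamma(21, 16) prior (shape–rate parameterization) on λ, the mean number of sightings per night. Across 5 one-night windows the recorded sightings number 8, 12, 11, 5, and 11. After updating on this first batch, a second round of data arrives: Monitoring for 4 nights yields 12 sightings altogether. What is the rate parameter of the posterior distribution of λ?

Total count: 8 + 12 + 11 + 5 + 11 = 47.
Total exposure: 5 nights.
After the first batch: Gamma(21 + 47, 16 + 5) = Gamma(68, 21).
Total count 12 over total exposure 4 nights.
After the second batch: Gamma(68 + 12, 21 + 4) = Gamma(80, 25).

25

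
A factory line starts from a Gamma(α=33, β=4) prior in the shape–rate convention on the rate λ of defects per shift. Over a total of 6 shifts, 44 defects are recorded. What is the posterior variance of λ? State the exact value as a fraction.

Total count 44 over total exposure 6 shifts.
Posterior: α' = 33 + 44 = 77, β' = 4 + 6 = 10.
Posterior variance = α'/β'² = 77/100.

77/100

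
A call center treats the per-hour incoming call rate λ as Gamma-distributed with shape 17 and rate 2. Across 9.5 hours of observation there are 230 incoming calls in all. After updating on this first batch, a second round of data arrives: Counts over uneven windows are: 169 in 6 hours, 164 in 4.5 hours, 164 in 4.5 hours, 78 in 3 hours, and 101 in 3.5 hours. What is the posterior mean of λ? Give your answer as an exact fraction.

Total count 230 over total exposure 9.5 hours.
After the first batch: Gamma(17 + 230, 2 + 9.5) = Gamma(247, 23/2).
Total count: 169 + 164 + 164 + 78 + 101 = 676.
Total exposure: 6 + 4.5 + 4.5 + 3 + 3.5 = 21.5 hours.
After the second batch: Gamma(247 + 676, 23/2 + 21.5) = Gamma(923, 33).
Posterior mean = α'/β' = 923/33.

923/33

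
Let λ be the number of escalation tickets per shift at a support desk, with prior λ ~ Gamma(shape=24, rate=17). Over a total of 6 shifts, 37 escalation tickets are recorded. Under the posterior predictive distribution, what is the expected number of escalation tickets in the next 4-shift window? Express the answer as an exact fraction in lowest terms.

Total count 37 over total exposure 6 shifts.
Conjugate update: add total count to the shape and total exposure to the rate, giving Gamma(61, 23).
Predictive mean over a 4-shift window = T·E[λ|data] = 4·61/23 = 244/23.

244/23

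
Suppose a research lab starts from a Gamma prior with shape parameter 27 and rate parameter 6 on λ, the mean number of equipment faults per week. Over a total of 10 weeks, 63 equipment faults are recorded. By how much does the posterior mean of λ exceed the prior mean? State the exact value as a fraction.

9/8

Total count 63 over total exposure 10 weeks.
Posterior: α' = 27 + 63 = 90, β' = 6 + 10 = 16.
Posterior mean = 90/16 = 45/8; prior mean = 27/6 = 9/2. Difference = 45/8 − 9/2 = 9/8.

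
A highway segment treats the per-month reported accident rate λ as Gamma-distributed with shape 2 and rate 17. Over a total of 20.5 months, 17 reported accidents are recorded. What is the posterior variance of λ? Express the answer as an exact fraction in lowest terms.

76/5625

Total count 17 over total exposure 20.5 months.
Gamma(α, β) with Poisson data over total exposure Σt gives posterior Gamma(α+Σx, β+Σt) = Gamma(19, 75/2).
Posterior variance = α'/β'² = 19/(5625/4) = 76/5625.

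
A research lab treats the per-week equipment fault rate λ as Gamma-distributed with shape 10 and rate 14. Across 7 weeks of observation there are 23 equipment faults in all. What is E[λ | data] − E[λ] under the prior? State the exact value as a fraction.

Total count 23 over total exposure 7 weeks.
The Gamma prior is conjugate for the Poisson rate, so λ | data ~ Gamma(10+23, 14+7) = Gamma(33, 21).
Posterior mean = 33/21 = 11/7; prior mean = 10/14 = 5/7. Difference = 11/7 − 5/7 = 6/7.

6/7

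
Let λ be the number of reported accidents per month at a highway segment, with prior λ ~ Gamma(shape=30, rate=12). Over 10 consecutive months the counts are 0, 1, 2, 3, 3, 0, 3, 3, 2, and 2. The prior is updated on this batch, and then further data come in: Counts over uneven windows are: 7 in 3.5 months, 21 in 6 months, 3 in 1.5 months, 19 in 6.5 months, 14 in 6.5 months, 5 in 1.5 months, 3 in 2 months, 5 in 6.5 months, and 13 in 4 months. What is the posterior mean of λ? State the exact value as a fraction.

139/60

Total count: 0 + 1 + 2 + 3 + 3 + 0 + 3 + 3 + 2 + 2 = 19.
Total exposure: 10 months.
After the first batch: Gamma(30 + 19, 12 + 10) = Gamma(49, 22).
Total count: 7 + 21 + 3 + 19 + 14 + 5 + 3 + 5 + 13 = 90.
Total exposure: 3.5 + 6 + 1.5 + 6.5 + 6.5 + 1.5 + 2 + 6.5 + 4 = 38 months.
After the second batch: Gamma(49 + 90, 22 + 38) = Gamma(139, 60).
Posterior mean = α'/β' = 139/60.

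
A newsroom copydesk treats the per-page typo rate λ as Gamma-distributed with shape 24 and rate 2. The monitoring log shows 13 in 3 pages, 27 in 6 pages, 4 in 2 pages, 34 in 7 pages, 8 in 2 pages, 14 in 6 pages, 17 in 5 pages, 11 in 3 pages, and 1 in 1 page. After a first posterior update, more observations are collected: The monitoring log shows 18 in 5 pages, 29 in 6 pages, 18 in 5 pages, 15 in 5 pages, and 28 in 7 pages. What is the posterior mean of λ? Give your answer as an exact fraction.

Total count: 13 + 27 + 4 + 34 + 8 + 14 + 17 + 11 + 1 = 129.
Total exposure: 3 + 6 + 2 + 7 + 2 + 6 + 5 + 3 + 1 = 35 pages.
After the first batch: Gamma(24 + 129, 2 + 35) = Gamma(153, 37).
Total count: 18 + 29 + 18 + 15 + 28 = 108.
Total exposure: 5 + 6 + 5 + 5 + 7 = 28 pages.
After the second batch: Gamma(153 + 108, 37 + 28) = Gamma(261, 65).
Posterior mean = α'/β' = 261/65.

261/65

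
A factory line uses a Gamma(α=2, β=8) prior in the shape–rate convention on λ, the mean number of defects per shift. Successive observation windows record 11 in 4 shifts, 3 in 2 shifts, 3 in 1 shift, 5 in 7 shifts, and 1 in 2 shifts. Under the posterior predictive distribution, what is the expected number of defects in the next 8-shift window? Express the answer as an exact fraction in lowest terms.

25/3

Total count: 11 + 3 + 3 + 5 + 1 = 23.
Total exposure: 4 + 2 + 1 + 7 + 2 = 16 shifts.
Conjugate update: add total count to the shape and total exposure to the rate, giving Gamma(25, 24).
Predictive mean over an 8-shift window = T·E[λ|data] = 8·25/24 = 25/3.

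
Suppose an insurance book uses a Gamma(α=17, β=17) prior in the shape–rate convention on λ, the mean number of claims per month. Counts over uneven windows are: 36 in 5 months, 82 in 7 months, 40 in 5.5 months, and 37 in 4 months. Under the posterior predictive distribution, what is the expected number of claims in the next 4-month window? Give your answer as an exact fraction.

1696/77

Total count: 36 + 82 + 40 + 37 = 195.
Total exposure: 5 + 7 + 5.5 + 4 = 21.5 months.
Posterior: α' = 17 + 195 = 212, β' = 17 + 21.5 = 77/2.
Predictive mean over a 4-month window = T·E[λ|data] = 4·212/(77/2) = 1696/77.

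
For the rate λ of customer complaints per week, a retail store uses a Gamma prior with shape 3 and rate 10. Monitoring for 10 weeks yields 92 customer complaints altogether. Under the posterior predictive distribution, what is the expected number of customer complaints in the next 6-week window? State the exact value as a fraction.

Total count 92 over total exposure 10 weeks.
The Gamma prior is conjugate for the Poisson rate, so λ | data ~ Gamma(3+92, 10+10) = Gamma(95, 20).
Predictive mean over a 6-week window = T·E[λ|data] = 6·95/20 = 57/2.

57/2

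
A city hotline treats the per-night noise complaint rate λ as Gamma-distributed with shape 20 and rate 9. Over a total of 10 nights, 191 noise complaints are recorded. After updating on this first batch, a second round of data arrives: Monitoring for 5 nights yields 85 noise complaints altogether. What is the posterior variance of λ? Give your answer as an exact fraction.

Total count 191 over total exposure 10 nights.
After the first batch: Gamma(20 + 191, 9 + 10) = Gamma(211, 19).
Total count 85 over total exposure 5 nights.
After the second batch: Gamma(211 + 85, 19 + 5) = Gamma(296, 24).
Posterior variance = α'/β'² = 296/576 = 37/72.

37/72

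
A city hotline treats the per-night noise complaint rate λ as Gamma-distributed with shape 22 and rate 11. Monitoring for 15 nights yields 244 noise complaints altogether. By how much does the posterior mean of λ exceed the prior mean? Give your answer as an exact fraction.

107/13

Total count 244 over total exposure 15 nights.
Posterior: α' = 22 + 244 = 266, β' = 11 + 15 = 26.
Posterior mean = 266/26 = 133/13; prior mean = 22/11 = 2. Difference = 133/13 − 2 = 107/13.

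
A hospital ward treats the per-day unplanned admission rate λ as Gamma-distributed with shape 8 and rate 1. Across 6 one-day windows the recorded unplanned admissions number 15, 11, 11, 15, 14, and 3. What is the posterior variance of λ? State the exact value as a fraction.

11/7

Total count: 15 + 11 + 11 + 15 + 14 + 3 = 69.
Total exposure: 6 days.
Posterior: α' = 8 + 69 = 77, β' = 1 + 6 = 7.
Posterior variance = α'/β'² = 77/49 = 11/7.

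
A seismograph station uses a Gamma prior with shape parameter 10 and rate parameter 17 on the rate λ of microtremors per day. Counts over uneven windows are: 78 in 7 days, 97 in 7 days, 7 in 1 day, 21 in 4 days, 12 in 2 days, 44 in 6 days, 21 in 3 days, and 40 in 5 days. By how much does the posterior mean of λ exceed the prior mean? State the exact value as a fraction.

Total count: 78 + 97 + 7 + 21 + 12 + 44 + 21 + 40 = 320.
Total exposure: 7 + 7 + 1 + 4 + 2 + 6 + 3 + 5 = 35 days.
By Gamma–Poisson conjugacy, the posterior is Gamma(α + Σx, β + Σt) = Gamma(10 + 320, 17 + 35) = Gamma(330, 52).
Posterior mean = 330/52 = 165/26; prior mean = 10/17 = 10/17. Difference = 165/26 − 10/17 = 2545/442.

2545/442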